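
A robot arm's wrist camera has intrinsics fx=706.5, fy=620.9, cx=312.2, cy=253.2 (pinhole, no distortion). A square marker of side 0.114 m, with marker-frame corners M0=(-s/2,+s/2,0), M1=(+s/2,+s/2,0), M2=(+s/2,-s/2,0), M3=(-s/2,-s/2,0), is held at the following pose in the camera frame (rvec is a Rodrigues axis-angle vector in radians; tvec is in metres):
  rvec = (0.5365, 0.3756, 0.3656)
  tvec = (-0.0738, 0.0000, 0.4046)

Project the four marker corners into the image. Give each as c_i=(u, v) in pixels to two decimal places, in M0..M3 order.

Intrinsics K: fx=706.5, fy=620.9, cx=312.2, cy=253.2
Marker side s = 0.114 m; corners in marker frame (Z=0):
  M0 = (-0.0570, +0.0570, 0)
  M1 = (+0.0570, +0.0570, 0)
  M2 = (+0.0570, -0.0570, 0)
  M3 = (-0.0570, -0.0570, 0)
rvec = (0.5365, 0.3756, 0.3656), |rvec| = θ = 0.75005 rad = 42.975°
Rodrigues: sinθ=0.68167, 1−cosθ=0.26834; R = I + sinθ·[k]× + (1−cosθ)·[k]×²:
    [+0.86895 -0.23615 +0.43492]
    [+0.42839 +0.79895 -0.42209]
    [-0.24780 +0.55309 +0.79541]
t = (-0.0738, 0.0000, 0.4046) m
M0: Pc = R·M0+t = (-0.13679, +0.02112, +0.45025); u = 706.5·(-0.13679)/0.45025 + 312.2 = 97.5579, v = 620.9·(+0.02112)/0.45025 + 253.2 = 282.3271
M1: Pc = R·M1+t = (-0.03773, +0.06996, +0.42200); u = 706.5·(-0.03773)/0.42200 + 312.2 = 249.0329, v = 620.9·(+0.06996)/0.42200 + 253.2 = 356.1312
M2: Pc = R·M2+t = (-0.01081, -0.02112, +0.35895); u = 706.5·(-0.01081)/0.35895 + 312.2 = 290.9251, v = 620.9·(-0.02112)/0.35895 + 253.2 = 216.6641
M3: Pc = R·M3+t = (-0.10987, -0.06996, +0.38720); u = 706.5·(-0.10987)/0.38720 + 312.2 = 111.7270, v = 620.9·(-0.06996)/0.38720 + 253.2 = 141.0168

c0=(97.56, 282.33) c1=(249.03, 356.13) c2=(290.93, 216.66) c3=(111.73, 141.02)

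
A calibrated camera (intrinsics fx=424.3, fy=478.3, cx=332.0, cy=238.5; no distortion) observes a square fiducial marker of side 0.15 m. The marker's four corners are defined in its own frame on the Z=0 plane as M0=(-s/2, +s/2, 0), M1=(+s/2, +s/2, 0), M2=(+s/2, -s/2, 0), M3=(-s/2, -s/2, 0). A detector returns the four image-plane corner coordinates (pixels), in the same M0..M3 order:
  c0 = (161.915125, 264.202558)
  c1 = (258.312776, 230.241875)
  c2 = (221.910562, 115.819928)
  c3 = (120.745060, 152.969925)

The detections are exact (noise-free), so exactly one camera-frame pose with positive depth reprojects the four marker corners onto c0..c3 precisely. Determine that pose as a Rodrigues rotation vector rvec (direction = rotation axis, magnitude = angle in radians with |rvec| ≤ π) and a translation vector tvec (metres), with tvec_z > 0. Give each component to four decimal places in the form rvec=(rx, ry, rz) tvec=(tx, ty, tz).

rvec=(0.2204, 0.0142, -0.3035) tvec=(-0.2012, -0.0583, 0.6052)

Intrinsics K: fx=424.3, fy=478.3, cx=332.0, cy=238.5
Marker side s = 0.15 m; corners in marker frame (Z=0):
  M0 = (-0.0750, +0.0750, 0)
  M1 = (+0.0750, +0.0750, 0)
  M2 = (+0.0750, -0.0750, 0)
  M3 = (-0.0750, -0.0750, 0)
Detected image corners:
  c0 = (161.915125, 264.202558) px
  c1 = (258.312776, 230.241875) px
  c2 = (221.910562, 115.819928) px
  c3 = (120.745060, 152.969925) px
Planar DLT: solve 8×8 A·h = b for H (H[2,2]=1):
  H  [+643.35051 +325.83702 +190.94620]
  H  [-251.53512 +819.32148 +192.40199]
  H  [-0.07746 +0.35219 +1.00000]
B = K⁻¹H; ‖b₁‖=1.652260, ‖b₂‖=1.652260; λ = 2/(‖b₁‖+‖b₂‖) = 0.605232, sign → tz>0 ⇒ λ=+0.605232
r₁ = λ·B[:,0] = (+0.95437,-0.29491,-0.04688); r₂ = λ·B[:,1] = (+0.29799,+0.93046,+0.21316)
r₃ = r₁×r₂ = (-0.01924,-0.21740,+0.97589); SVD([r₁ r₂ r₃]) → R = UVᵀ:
  R  [+0.95437 +0.29799 -0.01924]
  R  [-0.29491 +0.93046 -0.21740]
  R  [-0.04688 +0.21316 +0.97589]
t = (-0.20120, -0.05833, +0.60523) m
tr R = 2.860731; θ = arccos((tr R − 1)/2) = 0.375388 rad = 21.508°
axis k = ((R−Rᵀ)₃₂, (R−Rᵀ)₁₃, (R−Rᵀ)₂₁) / (2 sinθ) = (+0.587181, +0.037697, -0.808577)
rvec = θ·k = (+0.220421, +0.014151, -0.303530)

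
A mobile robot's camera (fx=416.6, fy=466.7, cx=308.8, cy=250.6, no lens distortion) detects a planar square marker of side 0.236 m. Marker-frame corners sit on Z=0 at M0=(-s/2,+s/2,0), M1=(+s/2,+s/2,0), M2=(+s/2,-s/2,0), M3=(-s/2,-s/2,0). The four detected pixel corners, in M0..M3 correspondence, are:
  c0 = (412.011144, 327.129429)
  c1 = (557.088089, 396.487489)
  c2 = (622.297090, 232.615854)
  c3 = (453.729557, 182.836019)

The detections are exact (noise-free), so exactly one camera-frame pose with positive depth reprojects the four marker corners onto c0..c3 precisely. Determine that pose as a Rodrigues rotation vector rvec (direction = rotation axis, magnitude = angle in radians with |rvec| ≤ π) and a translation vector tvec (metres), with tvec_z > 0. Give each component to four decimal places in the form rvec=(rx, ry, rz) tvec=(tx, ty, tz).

rvec=(0.2023, 0.5199, 0.2947) tvec=(0.3088, 0.0500, 0.6603)

Intrinsics K: fx=416.6, fy=466.7, cx=308.8, cy=250.6
Marker side s = 0.236 m; corners in marker frame (Z=0):
  M0 = (-0.1180, +0.1180, 0)
  M1 = (+0.1180, +0.1180, 0)
  M2 = (+0.1180, -0.1180, 0)
  M3 = (-0.1180, -0.1180, 0)
Detected image corners:
  c0 = (412.011144, 327.129429) px
  c1 = (557.088089, 396.487489) px
  c2 = (622.297090, 232.615854) px
  c3 = (453.729557, 182.836019) px
Planar DLT: solve 8×8 A·h = b for H (H[2,2]=1):
  H  [+308.09203 -18.66821 +503.61662]
  H  [+57.15744 +763.01587 +285.95711]
  H  [-0.69251 +0.39862 +1.00000]
B = K⁻¹H; ‖b₁‖=1.514455, ‖b₂‖=1.514455; λ = 2/(‖b₁‖+‖b₂‖) = 0.660304, sign → tz>0 ⇒ λ=+0.660304
r₁ = λ·B[:,0] = (+0.82726,+0.32640,-0.45727); r₂ = λ·B[:,1] = (-0.22469,+0.93821,+0.26321)
r₃ = r₁×r₂ = (+0.51492,-0.11500,+0.84949); SVD([r₁ r₂ r₃]) → R = UVᵀ:
  R  [+0.82726 -0.22469 +0.51492]
  R  [+0.32640 +0.93821 -0.11500]
  R  [-0.45727 +0.26321 +0.84949]
t = (+0.30878, +0.05002, +0.66030) m
tr R = 2.614960; θ = arccos((tr R − 1)/2) = 0.630929 rad = 36.150°
axis k = ((R−Rᵀ)₃₂, (R−Rᵀ)₁₃, (R−Rᵀ)₂₁) / (2 sinθ) = (+0.320574, +0.824039, +0.467111)
rvec = θ·k = (+0.202259, +0.519910, +0.294714)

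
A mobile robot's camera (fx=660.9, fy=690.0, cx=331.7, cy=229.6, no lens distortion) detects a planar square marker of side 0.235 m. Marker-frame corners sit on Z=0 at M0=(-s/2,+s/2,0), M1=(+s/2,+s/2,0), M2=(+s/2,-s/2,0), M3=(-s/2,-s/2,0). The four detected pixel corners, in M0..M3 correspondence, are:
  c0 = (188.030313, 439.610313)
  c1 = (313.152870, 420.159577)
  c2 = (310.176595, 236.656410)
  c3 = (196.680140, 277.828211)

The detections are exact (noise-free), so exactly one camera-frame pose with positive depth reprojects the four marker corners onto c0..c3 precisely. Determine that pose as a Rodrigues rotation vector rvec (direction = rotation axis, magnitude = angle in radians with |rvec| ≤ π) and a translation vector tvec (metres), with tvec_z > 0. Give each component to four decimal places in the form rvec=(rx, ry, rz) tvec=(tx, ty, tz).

Intrinsics K: fx=660.9, fy=690.0, cx=331.7, cy=229.6
Marker side s = 0.235 m; corners in marker frame (Z=0):
  M0 = (-0.1175, +0.1175, 0)
  M1 = (+0.1175, +0.1175, 0)
  M2 = (+0.1175, -0.1175, 0)
  M3 = (-0.1175, -0.1175, 0)
Detected image corners:
  c0 = (188.030313, 439.610313) px
  c1 = (313.152870, 420.159577) px
  c2 = (310.176595, 236.656410) px
  c3 = (196.680140, 277.828211) px
Planar DLT: solve 8×8 A·h = b for H (H[2,2]=1):
  H  [+352.54105 -122.00424 +247.80059]
  H  [-341.14135 +583.88229 +340.29815]
  H  [-0.61074 -0.42918 +1.00000]
B = K⁻¹H; ‖b₁‖=1.078564, ‖b₂‖=1.078564; λ = 2/(‖b₁‖+‖b₂‖) = 0.927159, sign → tz>0 ⇒ λ=+0.927159
r₁ = λ·B[:,0] = (+0.77877,-0.26997,-0.56625); r₂ = λ·B[:,1] = (+0.02856,+0.91698,-0.39792)
r₃ = r₁×r₂ = (+0.62666,+0.29372,+0.72182); SVD([r₁ r₂ r₃]) → R = UVᵀ:
  R  [+0.77877 +0.02856 +0.62666]
  R  [-0.26997 +0.91698 +0.29372]
  R  [-0.56625 -0.39792 +0.72182]
t = (-0.11770, +0.14875, +0.92716) m
tr R = 2.417561; θ = arccos((tr R − 1)/2) = 0.783028 rad = 44.864°
axis k = ((R−Rᵀ)₃₂, (R−Rᵀ)₁₃, (R−Rᵀ)₂₁) / (2 sinθ) = (-0.490222, +0.845524, -0.211593)
rvec = θ·k = (-0.383858, +0.662069, -0.165684)

rvec=(-0.3839, 0.6621, -0.1657) tvec=(-0.1177, 0.1487, 0.9272)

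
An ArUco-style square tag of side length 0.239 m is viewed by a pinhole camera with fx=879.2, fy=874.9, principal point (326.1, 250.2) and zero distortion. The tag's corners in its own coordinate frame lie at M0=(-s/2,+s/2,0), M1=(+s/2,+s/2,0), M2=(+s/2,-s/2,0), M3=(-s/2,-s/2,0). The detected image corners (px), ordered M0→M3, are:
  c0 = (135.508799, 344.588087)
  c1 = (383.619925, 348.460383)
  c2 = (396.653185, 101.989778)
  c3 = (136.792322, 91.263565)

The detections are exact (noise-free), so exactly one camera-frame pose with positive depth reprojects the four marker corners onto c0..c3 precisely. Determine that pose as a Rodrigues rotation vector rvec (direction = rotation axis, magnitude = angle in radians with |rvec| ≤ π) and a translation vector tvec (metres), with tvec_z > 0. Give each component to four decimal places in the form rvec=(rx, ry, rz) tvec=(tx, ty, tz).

rvec=(0.1656, -0.0882, 0.0332) tvec=(-0.0579, -0.0243, 0.8295)

Intrinsics K: fx=879.2, fy=874.9, cx=326.1, cy=250.2
Marker side s = 0.239 m; corners in marker frame (Z=0):
  M0 = (-0.1195, +0.1195, 0)
  M1 = (+0.1195, +0.1195, 0)
  M2 = (+0.1195, -0.1195, 0)
  M3 = (-0.1195, -0.1195, 0)
Detected image corners:
  c0 = (135.508799, 344.588087) px
  c1 = (383.619925, 348.460383) px
  c2 = (396.653185, 101.989778) px
  c3 = (136.792322, 91.263565) px
Planar DLT: solve 8×8 A·h = b for H (H[2,2]=1):
  H  [+1090.81149 +21.47149 +264.71381]
  H  [+54.35858 +1088.97911 +224.55902]
  H  [+0.10901 +0.19663 +1.00000]
B = K⁻¹H; ‖b₁‖=1.205591, ‖b₂‖=1.205591; λ = 2/(‖b₁‖+‖b₂‖) = 0.829469, sign → tz>0 ⇒ λ=+0.829469
r₁ = λ·B[:,0] = (+0.99557,+0.02568,+0.09042); r₂ = λ·B[:,1] = (-0.04024,+0.98579,+0.16310)
r₃ = r₁×r₂ = (-0.08495,-0.16602,+0.98246); SVD([r₁ r₂ r₃]) → R = UVᵀ:
  R  [+0.99557 -0.04024 -0.08495]
  R  [+0.02568 +0.98579 -0.16602]
  R  [+0.09042 +0.16310 +0.98246]
t = (-0.05791, -0.02431, +0.82947) m
tr R = 2.963817; θ = arccos((tr R − 1)/2) = 0.190505 rad = 10.915°
axis k = ((R−Rᵀ)₃₂, (R−Rᵀ)₁₃, (R−Rᵀ)₂₁) / (2 sinθ) = (+0.869058, -0.463081, +0.174053)
rvec = θ·k = (+0.165560, -0.088219, +0.033158)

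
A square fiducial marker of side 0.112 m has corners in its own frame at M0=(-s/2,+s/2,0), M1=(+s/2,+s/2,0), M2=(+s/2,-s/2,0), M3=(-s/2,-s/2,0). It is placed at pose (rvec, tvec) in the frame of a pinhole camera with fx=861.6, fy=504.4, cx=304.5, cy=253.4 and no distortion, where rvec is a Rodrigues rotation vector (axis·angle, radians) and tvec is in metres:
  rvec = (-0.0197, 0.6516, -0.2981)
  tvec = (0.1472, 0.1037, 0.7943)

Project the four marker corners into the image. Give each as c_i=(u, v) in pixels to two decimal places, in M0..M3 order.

Intrinsics K: fx=861.6, fy=504.4, cx=304.5, cy=253.4
Marker side s = 0.112 m; corners in marker frame (Z=0):
  M0 = (-0.0560, +0.0560, 0)
  M1 = (+0.0560, +0.0560, 0)
  M2 = (+0.0560, -0.0560, 0)
  M3 = (-0.0560, -0.0560, 0)
rvec = (-0.0197, 0.6516, -0.2981), |rvec| = θ = 0.71682 rad = 41.071°
Rodrigues: sinθ=0.65699, 1−cosθ=0.24610; R = I + sinθ·[k]× + (1−cosθ)·[k]×²:
    [+0.75408 +0.26707 +0.60003]
    [-0.27937 +0.95725 -0.07498]
    [-0.59440 -0.11109 +0.79646]
t = (0.1472, 0.1037, 0.7943) m
M0: Pc = R·M0+t = (+0.11993, +0.17295, +0.82137); u = 861.6·(+0.11993)/0.82137 + 304.5 = 430.3019, v = 504.4·(+0.17295)/0.82137 + 253.4 = 359.6089
M1: Pc = R·M1+t = (+0.20438, +0.14166, +0.75479); u = 861.6·(+0.20438)/0.75479 + 304.5 = 537.8062, v = 504.4·(+0.14166)/0.75479 + 253.4 = 348.0672
M2: Pc = R·M2+t = (+0.17447, +0.03445, +0.76723); u = 861.6·(+0.17447)/0.76723 + 304.5 = 500.4318, v = 504.4·(+0.03445)/0.76723 + 253.4 = 276.0479
M3: Pc = R·M3+t = (+0.09002, +0.06574, +0.83381); u = 861.6·(+0.09002)/0.83381 + 304.5 = 397.5158, v = 504.4·(+0.06574)/0.83381 + 253.4 = 293.1675

c0=(430.30, 359.61) c1=(537.81, 348.07) c2=(500.43, 276.05) c3=(397.52, 293.17)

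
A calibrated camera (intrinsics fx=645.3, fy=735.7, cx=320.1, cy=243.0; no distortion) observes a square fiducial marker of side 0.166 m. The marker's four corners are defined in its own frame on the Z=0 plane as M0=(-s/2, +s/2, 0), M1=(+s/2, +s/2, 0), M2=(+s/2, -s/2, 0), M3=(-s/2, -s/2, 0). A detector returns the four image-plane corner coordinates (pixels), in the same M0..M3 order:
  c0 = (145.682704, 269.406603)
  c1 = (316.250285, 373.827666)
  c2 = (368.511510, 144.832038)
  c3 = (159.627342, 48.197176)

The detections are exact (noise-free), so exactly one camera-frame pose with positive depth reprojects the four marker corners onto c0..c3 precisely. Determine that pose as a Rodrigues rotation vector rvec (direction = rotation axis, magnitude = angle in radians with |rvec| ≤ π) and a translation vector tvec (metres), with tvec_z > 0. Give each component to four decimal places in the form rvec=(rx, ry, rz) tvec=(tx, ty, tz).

Intrinsics K: fx=645.3, fy=735.7, cx=320.1, cy=243.0
Marker side s = 0.166 m; corners in marker frame (Z=0):
  M0 = (-0.0830, +0.0830, 0)
  M1 = (+0.0830, +0.0830, 0)
  M2 = (+0.0830, -0.0830, 0)
  M3 = (-0.0830, -0.0830, 0)
Detected image corners:
  c0 = (145.682704, 269.406603) px
  c1 = (316.250285, 373.827666) px
  c2 = (368.511510, 144.832038) px
  c3 = (159.627342, 48.197176) px
Planar DLT: solve 8×8 A·h = b for H (H[2,2]=1):
  H  [+959.83001 +78.28190 +240.52304]
  H  [+461.92795 +1583.59625 +216.38521]
  H  [-0.69736 +1.09494 +1.00000]
B = K⁻¹H; ‖b₁‖=2.141020, ‖b₂‖=2.141020; λ = 2/(‖b₁‖+‖b₂‖) = 0.467067, sign → tz>0 ⇒ λ=+0.467067
r₁ = λ·B[:,0] = (+0.85629,+0.40084,-0.32571); r₂ = λ·B[:,1] = (-0.19702,+0.83645,+0.51141)
r₃ = r₁×r₂ = (+0.47744,-0.37374,+0.79522); SVD([r₁ r₂ r₃]) → R = UVᵀ:
  R  [+0.85629 -0.19702 +0.47744]
  R  [+0.40084 +0.83645 -0.37374]
  R  [-0.32571 +0.51141 +0.79522]
t = (-0.05760, -0.01690, +0.46707) m
tr R = 2.487956; θ = arccos((tr R − 1)/2) = 0.731792 rad = 41.929°
axis k = ((R−Rᵀ)₃₂, (R−Rᵀ)₁₃, (R−Rᵀ)₂₁) / (2 sinθ) = (+0.662338, +0.600975, +0.447368)
rvec = θ·k = (+0.484694, +0.439789, +0.327380)

rvec=(0.4847, 0.4398, 0.3274) tvec=(-0.0576, -0.0169, 0.4671)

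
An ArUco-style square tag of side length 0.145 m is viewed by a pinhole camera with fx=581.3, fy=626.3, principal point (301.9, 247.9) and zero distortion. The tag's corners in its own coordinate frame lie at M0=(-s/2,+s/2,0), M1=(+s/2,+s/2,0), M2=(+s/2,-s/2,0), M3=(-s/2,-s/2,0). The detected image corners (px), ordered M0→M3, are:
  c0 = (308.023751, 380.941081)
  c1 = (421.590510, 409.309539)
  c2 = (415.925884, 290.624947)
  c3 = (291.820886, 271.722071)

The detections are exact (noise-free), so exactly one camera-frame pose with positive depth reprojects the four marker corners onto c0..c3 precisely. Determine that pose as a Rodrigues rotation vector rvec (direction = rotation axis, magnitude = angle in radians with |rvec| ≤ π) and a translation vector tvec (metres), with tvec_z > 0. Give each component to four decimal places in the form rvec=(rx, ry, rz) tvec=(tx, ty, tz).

Intrinsics K: fx=581.3, fy=626.3, cx=301.9, cy=247.9
Marker side s = 0.145 m; corners in marker frame (Z=0):
  M0 = (-0.0725, +0.0725, 0)
  M1 = (+0.0725, +0.0725, 0)
  M2 = (+0.0725, -0.0725, 0)
  M3 = (-0.0725, -0.0725, 0)
Detected image corners:
  c0 = (308.023751, 380.941081) px
  c1 = (421.590510, 409.309539) px
  c2 = (415.925884, 290.624947) px
  c3 = (291.820886, 271.722071) px
Planar DLT: solve 8×8 A·h = b for H (H[2,2]=1):
  H  [+561.44238 +320.63367 +356.53575]
  H  [-76.60786 +1013.18497 +340.33562]
  H  [-0.71334 +0.67721 +1.00000]
B = K⁻¹H; ‖b₁‖=1.523219, ‖b₂‖=1.523219; λ = 2/(‖b₁‖+‖b₂‖) = 0.656504, sign → tz>0 ⇒ λ=+0.656504
r₁ = λ·B[:,0] = (+0.87730,+0.10506,-0.46831); r₂ = λ·B[:,1] = (+0.13121,+0.88607,+0.44459)
r₃ = r₁×r₂ = (+0.46167,-0.45149,+0.76356); SVD([r₁ r₂ r₃]) → R = UVᵀ:
  R  [+0.87730 +0.13121 +0.46167]
  R  [+0.10506 +0.88607 -0.45149]
  R  [-0.46831 +0.44459 +0.76356]
t = (+0.06170, +0.09689, +0.65650) m
tr R = 2.526926; θ = arccos((tr R − 1)/2) = 0.702138 rad = 40.230°
axis k = ((R−Rᵀ)₃₂, (R−Rᵀ)₁₃, (R−Rᵀ)₂₁) / (2 sinθ) = (+0.693720, +0.719961, -0.020246)
rvec = θ·k = (+0.487087, +0.505512, -0.014216)

rvec=(0.4871, 0.5055, -0.0142) tvec=(0.0617, 0.0969, 0.6565)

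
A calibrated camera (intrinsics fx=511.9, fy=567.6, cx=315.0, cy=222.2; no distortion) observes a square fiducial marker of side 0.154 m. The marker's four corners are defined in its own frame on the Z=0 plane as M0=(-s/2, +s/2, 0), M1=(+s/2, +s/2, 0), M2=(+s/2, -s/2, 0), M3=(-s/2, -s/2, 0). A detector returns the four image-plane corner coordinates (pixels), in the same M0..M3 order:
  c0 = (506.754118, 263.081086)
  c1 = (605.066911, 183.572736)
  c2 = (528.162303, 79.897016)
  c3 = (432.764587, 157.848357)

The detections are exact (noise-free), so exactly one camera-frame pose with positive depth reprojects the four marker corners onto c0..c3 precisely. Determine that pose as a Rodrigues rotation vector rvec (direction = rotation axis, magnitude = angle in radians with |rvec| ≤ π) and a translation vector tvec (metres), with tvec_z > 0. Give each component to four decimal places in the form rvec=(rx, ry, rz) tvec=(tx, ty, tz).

Intrinsics K: fx=511.9, fy=567.6, cx=315.0, cy=222.2
Marker side s = 0.154 m; corners in marker frame (Z=0):
  M0 = (-0.0770, +0.0770, 0)
  M1 = (+0.0770, +0.0770, 0)
  M2 = (+0.0770, -0.0770, 0)
  M3 = (-0.0770, -0.0770, 0)
Detected image corners:
  c0 = (506.754118, 263.081086) px
  c1 = (605.066911, 183.572736) px
  c2 = (528.162303, 79.897016) px
  c3 = (432.764587, 157.848357) px
Planar DLT: solve 8×8 A·h = b for H (H[2,2]=1):
  H  [+612.31383 +401.46684 +517.57263]
  H  [-516.61183 +649.08925 +170.51002]
  H  [-0.03183 -0.17064 +1.00000]
B = K⁻¹H; ‖b₁‖=1.511598, ‖b₂‖=1.511598; λ = 2/(‖b₁‖+‖b₂‖) = 0.661552, sign → tz>0 ⇒ λ=+0.661552
r₁ = λ·B[:,0] = (+0.80428,-0.59388,-0.02105); r₂ = λ·B[:,1] = (+0.58830,+0.80072,-0.11289)
r₃ = r₁×r₂ = (+0.08390,+0.07841,+0.99338); SVD([r₁ r₂ r₃]) → R = UVᵀ:
  R  [+0.80428 +0.58830 +0.08390]
  R  [-0.59388 +0.80072 +0.07841]
  R  [-0.02105 -0.11289 +0.99338]
t = (+0.26179, -0.06025, +0.66155) m
tr R = 2.598384; θ = arccos((tr R − 1)/2) = 0.644846 rad = 36.947°
axis k = ((R−Rᵀ)₃₂, (R−Rᵀ)₁₃, (R−Rᵀ)₂₁) / (2 sinθ) = (-0.159131, +0.087308, -0.983389)
rvec = θ·k = (-0.102615, +0.056300, -0.634135)

rvec=(-0.1026, 0.0563, -0.6341) tvec=(0.2618, -0.0602, 0.6616)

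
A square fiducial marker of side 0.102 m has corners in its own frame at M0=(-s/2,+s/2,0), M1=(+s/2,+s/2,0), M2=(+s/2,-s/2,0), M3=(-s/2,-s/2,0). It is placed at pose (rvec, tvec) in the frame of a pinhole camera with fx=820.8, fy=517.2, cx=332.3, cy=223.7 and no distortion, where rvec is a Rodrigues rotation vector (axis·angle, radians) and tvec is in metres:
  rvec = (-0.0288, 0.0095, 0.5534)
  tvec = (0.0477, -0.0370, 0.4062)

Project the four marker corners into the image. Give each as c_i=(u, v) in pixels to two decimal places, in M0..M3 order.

Intrinsics K: fx=820.8, fy=517.2, cx=332.3, cy=223.7
Marker side s = 0.102 m; corners in marker frame (Z=0):
  M0 = (-0.0510, +0.0510, 0)
  M1 = (+0.0510, +0.0510, 0)
  M2 = (+0.0510, -0.0510, 0)
  M3 = (-0.0510, -0.0510, 0)
rvec = (-0.0288, 0.0095, 0.5534), |rvec| = θ = 0.55423 rad = 31.755°
Rodrigues: sinθ=0.52629, 1−cosθ=0.14969; R = I + sinθ·[k]× + (1−cosθ)·[k]×²:
    [+0.85071 -0.52563 +0.00125]
    [+0.52537 +0.85035 +0.02991]
    [-0.01679 -0.02479 +0.99955]
t = (0.0477, -0.0370, 0.4062) m
M0: Pc = R·M0+t = (-0.02249, -0.02043, +0.40579); u = 820.8·(-0.02249)/0.40579 + 332.3 = 286.8021, v = 517.2·(-0.02043)/0.40579 + 223.7 = 197.6663
M1: Pc = R·M1+t = (+0.06428, +0.03316, +0.40408); u = 820.8·(+0.06428)/0.40408 + 332.3 = 462.8686, v = 517.2·(+0.03316)/0.40408 + 223.7 = 266.1450
M2: Pc = R·M2+t = (+0.11789, -0.05357, +0.40661); u = 820.8·(+0.11789)/0.40661 + 332.3 = 570.2861, v = 517.2·(-0.05357)/0.40661 + 223.7 = 155.5544
M3: Pc = R·M3+t = (+0.03112, -0.10716, +0.40832); u = 820.8·(+0.03112)/0.40832 + 332.3 = 394.8593, v = 517.2·(-0.10716)/0.40832 + 223.7 = 87.9635

c0=(286.80, 197.67) c1=(462.87, 266.14) c2=(570.29, 155.55) c3=(394.86, 87.96)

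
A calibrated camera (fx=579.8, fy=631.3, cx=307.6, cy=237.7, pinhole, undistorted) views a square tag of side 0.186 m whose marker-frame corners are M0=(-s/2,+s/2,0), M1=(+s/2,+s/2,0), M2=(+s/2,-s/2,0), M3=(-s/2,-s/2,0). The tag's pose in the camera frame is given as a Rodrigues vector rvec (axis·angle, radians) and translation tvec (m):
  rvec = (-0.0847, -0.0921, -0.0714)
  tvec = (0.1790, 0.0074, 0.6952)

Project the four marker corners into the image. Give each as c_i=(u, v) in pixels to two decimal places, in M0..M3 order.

c0=(387.55, 336.36) c1=(539.32, 322.52) c2=(523.03, 156.71) c3=(374.15, 166.03)

Intrinsics K: fx=579.8, fy=631.3, cx=307.6, cy=237.7
Marker side s = 0.186 m; corners in marker frame (Z=0):
  M0 = (-0.0930, +0.0930, 0)
  M1 = (+0.0930, +0.0930, 0)
  M2 = (+0.0930, -0.0930, 0)
  M3 = (-0.0930, -0.0930, 0)
rvec = (-0.0847, -0.0921, -0.0714), |rvec| = θ = 0.14406 rad = 8.254°
Rodrigues: sinθ=0.14357, 1−cosθ=0.01036; R = I + sinθ·[k]× + (1−cosθ)·[k]×²:
    [+0.99322 +0.07505 -0.08876]
    [-0.06726 +0.99387 +0.08769]
    [+0.09480 -0.08113 +0.99219]
t = (0.1790, 0.0074, 0.6952) m
M0: Pc = R·M0+t = (+0.09361, +0.10609, +0.67884); u = 579.8·(+0.09361)/0.67884 + 307.6 = 387.5526, v = 631.3·(+0.10609)/0.67884 + 237.7 = 336.3563
M1: Pc = R·M1+t = (+0.27835, +0.09358, +0.69647); u = 579.8·(+0.27835)/0.69647 + 307.6 = 539.3204, v = 631.3·(+0.09358)/0.69647 + 237.7 = 322.5190
M2: Pc = R·M2+t = (+0.26439, -0.09129, +0.71156); u = 579.8·(+0.26439)/0.71156 + 307.6 = 523.0326, v = 631.3·(-0.09129)/0.71156 + 237.7 = 156.7111
M3: Pc = R·M3+t = (+0.07965, -0.07878, +0.69393); u = 579.8·(+0.07965)/0.69393 + 307.6 = 374.1511, v = 631.3·(-0.07878)/0.69393 + 237.7 = 166.0344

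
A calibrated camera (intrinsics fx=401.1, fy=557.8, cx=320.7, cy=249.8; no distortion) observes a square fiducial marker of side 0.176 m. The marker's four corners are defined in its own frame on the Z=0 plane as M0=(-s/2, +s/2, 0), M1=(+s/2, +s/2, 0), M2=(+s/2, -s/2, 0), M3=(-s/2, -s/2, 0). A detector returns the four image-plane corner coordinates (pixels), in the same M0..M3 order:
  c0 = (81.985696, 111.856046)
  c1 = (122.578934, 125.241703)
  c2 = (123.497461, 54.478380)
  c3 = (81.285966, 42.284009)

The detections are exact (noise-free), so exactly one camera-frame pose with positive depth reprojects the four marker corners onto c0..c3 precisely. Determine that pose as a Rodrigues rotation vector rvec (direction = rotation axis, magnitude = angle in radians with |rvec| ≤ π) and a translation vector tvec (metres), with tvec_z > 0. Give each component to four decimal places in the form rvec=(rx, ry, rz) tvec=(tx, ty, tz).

rvec=(0.3029, 0.2367, 0.2177) tvec=(-0.7829, -0.4268, 1.4364)

Intrinsics K: fx=401.1, fy=557.8, cx=320.7, cy=249.8
Marker side s = 0.176 m; corners in marker frame (Z=0):
  M0 = (-0.0880, +0.0880, 0)
  M1 = (+0.0880, +0.0880, 0)
  M2 = (+0.0880, -0.0880, 0)
  M3 = (-0.0880, -0.0880, 0)
Detected image corners:
  c0 = (81.985696, 111.856046) px
  c1 = (122.578934, 125.241703) px
  c2 = (123.497461, 54.478380) px
  c3 = (81.285966, 42.284009) px
Planar DLT: solve 8×8 A·h = b for H (H[2,2]=1):
  H  [+221.14327 +22.12380 +102.08659]
  H  [+61.31199 +417.14497 +84.07253]
  H  [-0.13688 +0.22172 +1.00000]
B = K⁻¹H; ‖b₁‖=0.696194, ‖b₂‖=0.696193; λ = 2/(‖b₁‖+‖b₂‖) = 1.436382, sign → tz>0 ⇒ λ=+1.436382
r₁ = λ·B[:,0] = (+0.94914,+0.24593,-0.19661); r₂ = λ·B[:,1] = (-0.17541,+0.93156,+0.31847)
r₃ = r₁×r₂ = (+0.26148,-0.26779,+0.92732); SVD([r₁ r₂ r₃]) → R = UVᵀ:
  R  [+0.94914 -0.17541 +0.26148]
  R  [+0.24593 +0.93156 -0.26779]
  R  [-0.19661 +0.31847 +0.92732]
t = (-0.78288, -0.42676, +1.43638) m
tr R = 2.808018; θ = arccos((tr R − 1)/2) = 0.441740 rad = 25.310°
axis k = ((R−Rᵀ)₃₂, (R−Rᵀ)₁₃, (R−Rᵀ)₂₁) / (2 sinθ) = (+0.685663, +0.535757, +0.492779)
rvec = θ·k = (+0.302885, +0.236666, +0.217680)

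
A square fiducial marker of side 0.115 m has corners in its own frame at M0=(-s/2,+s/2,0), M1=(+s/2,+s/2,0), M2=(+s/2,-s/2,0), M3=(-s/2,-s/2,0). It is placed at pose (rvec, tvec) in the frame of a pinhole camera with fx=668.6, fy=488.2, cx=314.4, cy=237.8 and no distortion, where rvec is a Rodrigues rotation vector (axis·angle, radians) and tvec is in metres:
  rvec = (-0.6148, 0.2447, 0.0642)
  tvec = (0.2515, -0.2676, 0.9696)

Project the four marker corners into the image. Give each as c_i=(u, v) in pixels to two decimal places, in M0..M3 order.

Intrinsics K: fx=668.6, fy=488.2, cx=314.4, cy=237.8
Marker side s = 0.115 m; corners in marker frame (Z=0):
  M0 = (-0.0575, +0.0575, 0)
  M1 = (+0.0575, +0.0575, 0)
  M2 = (+0.0575, -0.0575, 0)
  M3 = (-0.0575, -0.0575, 0)
rvec = (-0.6148, 0.2447, 0.0642), |rvec| = θ = 0.66481 rad = 38.091°
Rodrigues: sinθ=0.61691, 1−cosθ=0.21297; R = I + sinθ·[k]× + (1−cosθ)·[k]×²:
    [+0.96916 -0.13207 +0.20805]
    [-0.01292 +0.81588 +0.57807]
    [-0.24609 -0.56293 +0.78902]
t = (0.2515, -0.2676, 0.9696) m
M0: Pc = R·M0+t = (+0.18818, -0.21994, +0.95138); u = 668.6·(+0.18818)/0.95138 + 314.4 = 446.6464, v = 488.2·(-0.21994)/0.95138 + 237.8 = 124.9361
M1: Pc = R·M1+t = (+0.29963, -0.22143, +0.92308); u = 668.6·(+0.29963)/0.92308 + 314.4 = 531.4282, v = 488.2·(-0.22143)/0.92308 + 237.8 = 120.6902
M2: Pc = R·M2+t = (+0.31482, -0.31526, +0.98782); u = 668.6·(+0.31482)/0.98782 + 314.4 = 527.4847, v = 488.2·(-0.31526)/0.98782 + 237.8 = 81.9941
M3: Pc = R·M3+t = (+0.20337, -0.31377, +1.01612); u = 668.6·(+0.20337)/1.01612 + 314.4 = 448.2142, v = 488.2·(-0.31377)/1.01612 + 237.8 = 87.0471

c0=(446.65, 124.94) c1=(531.43, 120.69) c2=(527.48, 81.99) c3=(448.21, 87.05)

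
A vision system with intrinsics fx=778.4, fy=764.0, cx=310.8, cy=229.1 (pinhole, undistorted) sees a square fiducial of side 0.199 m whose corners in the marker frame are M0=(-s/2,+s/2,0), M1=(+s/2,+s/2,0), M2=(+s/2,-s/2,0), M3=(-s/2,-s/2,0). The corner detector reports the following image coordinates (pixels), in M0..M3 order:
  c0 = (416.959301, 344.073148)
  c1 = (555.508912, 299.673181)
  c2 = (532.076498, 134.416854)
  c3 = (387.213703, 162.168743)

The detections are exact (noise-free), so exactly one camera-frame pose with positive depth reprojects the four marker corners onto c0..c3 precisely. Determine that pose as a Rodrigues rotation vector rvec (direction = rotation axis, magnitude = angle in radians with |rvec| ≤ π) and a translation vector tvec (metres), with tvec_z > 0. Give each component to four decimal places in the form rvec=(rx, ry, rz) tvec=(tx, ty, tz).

Intrinsics K: fx=778.4, fy=764.0, cx=310.8, cy=229.1
Marker side s = 0.199 m; corners in marker frame (Z=0):
  M0 = (-0.0995, +0.0995, 0)
  M1 = (+0.0995, +0.0995, 0)
  M2 = (+0.0995, -0.0995, 0)
  M3 = (-0.0995, -0.0995, 0)
Detected image corners:
  c0 = (416.959301, 344.073148) px
  c1 = (555.508912, 299.673181) px
  c2 = (532.076498, 134.416854) px
  c3 = (387.213703, 162.168743) px
Planar DLT: solve 8×8 A·h = b for H (H[2,2]=1):
  H  [+952.45066 +193.55210 +476.69544]
  H  [-62.24508 +900.33891 +235.27918]
  H  [+0.50865 +0.12843 +1.00000]
B = K⁻¹H; ‖b₁‖=1.164008, ‖b₂‖=1.164008; λ = 2/(‖b₁‖+‖b₂‖) = 0.859100, sign → tz>0 ⇒ λ=+0.859100
r₁ = λ·B[:,0] = (+0.87672,-0.20103,+0.43698); r₂ = λ·B[:,1] = (+0.16956,+0.97932,+0.11034)
r₃ = r₁×r₂ = (-0.45013,-0.02264,+0.89268); SVD([r₁ r₂ r₃]) → R = UVᵀ:
  R  [+0.87672 +0.16956 -0.45013]
  R  [-0.20103 +0.97932 -0.02264]
  R  [+0.43698 +0.11034 +0.89268]
t = (+0.18309, +0.00695, +0.85910) m
tr R = 2.748716; θ = arccos((tr R − 1)/2) = 0.506685 rad = 29.031°
axis k = ((R−Rᵀ)₃₂, (R−Rᵀ)₁₃, (R−Rᵀ)₂₁) / (2 sinθ) = (+0.137011, -0.914019, -0.381834)
rvec = θ·k = (+0.069421, -0.463120, -0.193469)

rvec=(0.0694, -0.4631, -0.1935) tvec=(0.1831, 0.0069, 0.8591)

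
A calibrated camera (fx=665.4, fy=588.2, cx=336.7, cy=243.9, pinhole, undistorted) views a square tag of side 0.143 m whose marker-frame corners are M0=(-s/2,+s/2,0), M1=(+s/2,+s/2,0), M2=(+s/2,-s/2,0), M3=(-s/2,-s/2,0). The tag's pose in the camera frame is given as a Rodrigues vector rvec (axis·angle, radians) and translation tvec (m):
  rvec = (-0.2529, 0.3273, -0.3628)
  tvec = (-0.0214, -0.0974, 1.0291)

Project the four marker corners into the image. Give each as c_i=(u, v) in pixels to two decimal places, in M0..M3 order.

Intrinsics K: fx=665.4, fy=588.2, cx=336.7, cy=243.9
Marker side s = 0.143 m; corners in marker frame (Z=0):
  M0 = (-0.0715, +0.0715, 0)
  M1 = (+0.0715, +0.0715, 0)
  M2 = (+0.0715, -0.0715, 0)
  M3 = (-0.0715, -0.0715, 0)
rvec = (-0.2529, 0.3273, -0.3628), |rvec| = θ = 0.55019 rad = 31.523°
Rodrigues: sinθ=0.52285, 1−cosθ=0.14757; R = I + sinθ·[k]× + (1−cosθ)·[k]×²:
    [+0.88361 +0.30442 +0.35577]
    [-0.38512 +0.90465 +0.18244]
    [-0.26631 -0.29822 +0.91659]
t = (-0.0214, -0.0974, 1.0291) m
M0: Pc = R·M0+t = (-0.06281, -0.00518, +1.02682); u = 665.4·(-0.06281)/1.02682 + 336.7 = 295.9965, v = 588.2·(-0.00518)/1.02682 + 243.9 = 240.9321
M1: Pc = R·M1+t = (+0.06354, -0.06025, +0.98874); u = 665.4·(+0.06354)/0.98874 + 336.7 = 379.4637, v = 588.2·(-0.06025)/0.98874 + 243.9 = 208.0549
M2: Pc = R·M2+t = (+0.02001, -0.18962, +1.03138); u = 665.4·(+0.02001)/1.03138 + 336.7 = 349.6108, v = 588.2·(-0.18962)/1.03138 + 243.9 = 135.7598
M3: Pc = R·M3+t = (-0.10634, -0.13455, +1.06946); u = 665.4·(-0.10634)/1.06946 + 336.7 = 270.5349, v = 588.2·(-0.13455)/1.06946 + 243.9 = 169.9003

c0=(296.00, 240.93) c1=(379.46, 208.05) c2=(349.61, 135.76) c3=(270.53, 169.90)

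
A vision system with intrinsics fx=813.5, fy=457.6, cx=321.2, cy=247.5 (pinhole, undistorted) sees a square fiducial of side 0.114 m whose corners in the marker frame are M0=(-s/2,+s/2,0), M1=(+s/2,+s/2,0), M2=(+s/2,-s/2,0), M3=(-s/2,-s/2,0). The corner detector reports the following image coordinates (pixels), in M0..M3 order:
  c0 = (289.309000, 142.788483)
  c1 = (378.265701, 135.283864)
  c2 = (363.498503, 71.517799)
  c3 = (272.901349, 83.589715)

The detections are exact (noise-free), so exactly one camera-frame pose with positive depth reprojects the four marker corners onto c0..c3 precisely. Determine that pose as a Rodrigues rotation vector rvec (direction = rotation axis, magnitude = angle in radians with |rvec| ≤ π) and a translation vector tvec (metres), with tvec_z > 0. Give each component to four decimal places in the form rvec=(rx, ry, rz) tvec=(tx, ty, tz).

Intrinsics K: fx=813.5, fy=457.6, cx=321.2, cy=247.5
Marker side s = 0.114 m; corners in marker frame (Z=0):
  M0 = (-0.0570, +0.0570, 0)
  M1 = (+0.0570, +0.0570, 0)
  M2 = (+0.0570, -0.0570, 0)
  M3 = (-0.0570, -0.0570, 0)
Detected image corners:
  c0 = (289.309000, 142.788483) px
  c1 = (378.265701, 135.283864) px
  c2 = (363.498503, 71.517799) px
  c3 = (272.901349, 83.589715) px
Planar DLT: solve 8×8 A·h = b for H (H[2,2]=1):
  H  [+588.78831 +223.71881 +324.55292]
  H  [-151.53951 +567.43781 +108.93115]
  H  [-0.60927 +0.26607 +1.00000]
B = K⁻¹H; ‖b₁‖=1.140684, ‖b₂‖=1.140684; λ = 2/(‖b₁‖+‖b₂‖) = 0.876667, sign → tz>0 ⇒ λ=+0.876667
r₁ = λ·B[:,0] = (+0.84540,-0.00143,-0.53413); r₂ = λ·B[:,1] = (+0.14899,+0.96093,+0.23325)
r₃ = r₁×r₂ = (+0.51293,-0.27678,+0.81259); SVD([r₁ r₂ r₃]) → R = UVᵀ:
  R  [+0.84540 +0.14899 +0.51293]
  R  [-0.00143 +0.96093 -0.27678]
  R  [-0.53413 +0.23325 +0.81259]
t = (+0.00361, -0.26547, +0.87667) m
tr R = 2.618921; θ = arccos((tr R − 1)/2) = 0.627563 rad = 35.957°
axis k = ((R−Rᵀ)₃₂, (R−Rᵀ)₁₃, (R−Rᵀ)₂₁) / (2 sinθ) = (+0.434309, +0.891611, -0.128087)
rvec = θ·k = (+0.272556, +0.559542, -0.080382)

rvec=(0.2726, 0.5595, -0.0804) tvec=(0.0036, -0.2655, 0.8767)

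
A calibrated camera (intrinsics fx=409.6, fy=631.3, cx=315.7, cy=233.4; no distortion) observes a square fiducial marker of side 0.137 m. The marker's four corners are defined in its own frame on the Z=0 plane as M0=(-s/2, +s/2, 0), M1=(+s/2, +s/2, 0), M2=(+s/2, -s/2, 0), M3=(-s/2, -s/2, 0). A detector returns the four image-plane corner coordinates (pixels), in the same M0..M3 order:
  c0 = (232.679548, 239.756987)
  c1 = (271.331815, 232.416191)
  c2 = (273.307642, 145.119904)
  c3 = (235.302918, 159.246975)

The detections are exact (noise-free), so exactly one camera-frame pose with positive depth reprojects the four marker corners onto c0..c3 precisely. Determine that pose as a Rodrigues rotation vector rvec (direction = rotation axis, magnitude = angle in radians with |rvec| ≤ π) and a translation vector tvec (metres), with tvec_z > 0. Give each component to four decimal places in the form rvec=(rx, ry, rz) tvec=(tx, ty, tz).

rvec=(-0.1616, 0.6712, -0.0381) tvec=(-0.1559, -0.0631, 1.0085)

Intrinsics K: fx=409.6, fy=631.3, cx=315.7, cy=233.4
Marker side s = 0.137 m; corners in marker frame (Z=0):
  M0 = (-0.0685, +0.0685, 0)
  M1 = (+0.0685, +0.0685, 0)
  M2 = (+0.0685, -0.0685, 0)
  M3 = (-0.0685, -0.0685, 0)
Detected image corners:
  c0 = (232.679548, 239.756987) px
  c1 = (271.331815, 232.416191) px
  c2 = (273.307642, 145.119904) px
  c3 = (235.302918, 159.246975) px
Planar DLT: solve 8×8 A·h = b for H (H[2,2]=1):
  H  [+125.10505 -57.38079 +252.36619]
  H  [-197.20793 +580.34022 +193.89989]
  H  [-0.61085 -0.15997 +1.00000]
B = K⁻¹H; ‖b₁‖=0.991553, ‖b₂‖=0.991553; λ = 2/(‖b₁‖+‖b₂‖) = 1.008519, sign → tz>0 ⇒ λ=+1.008519
r₁ = λ·B[:,0] = (+0.78286,-0.08728,-0.61605); r₂ = λ·B[:,1] = (-0.01694,+0.98676,-0.16133)
r₃ = r₁×r₂ = (+0.62197,+0.13673,+0.77101); SVD([r₁ r₂ r₃]) → R = UVᵀ:
  R  [+0.78286 -0.01694 +0.62197]
  R  [-0.08728 +0.98676 +0.13673]
  R  [-0.61605 -0.16133 +0.77101]
t = (-0.15594, -0.06310, +1.00852) m
tr R = 2.540620; θ = arccos((tr R − 1)/2) = 0.691469 rad = 39.618°
axis k = ((R−Rᵀ)₃₂, (R−Rᵀ)₁₃, (R−Rᵀ)₂₁) / (2 sinθ) = (-0.233712, +0.970740, -0.055158)
rvec = θ·k = (-0.161605, +0.671236, -0.038140)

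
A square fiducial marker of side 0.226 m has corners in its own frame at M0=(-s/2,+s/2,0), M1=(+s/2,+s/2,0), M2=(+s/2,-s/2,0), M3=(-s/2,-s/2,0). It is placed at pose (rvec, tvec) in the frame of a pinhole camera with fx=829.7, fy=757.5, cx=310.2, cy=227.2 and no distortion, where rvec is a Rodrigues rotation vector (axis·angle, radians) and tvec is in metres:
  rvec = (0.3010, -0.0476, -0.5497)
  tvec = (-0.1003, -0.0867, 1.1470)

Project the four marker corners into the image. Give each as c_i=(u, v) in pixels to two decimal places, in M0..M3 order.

Intrinsics K: fx=829.7, fy=757.5, cx=310.2, cy=227.2
Marker side s = 0.226 m; corners in marker frame (Z=0):
  M0 = (-0.1130, +0.1130, 0)
  M1 = (+0.1130, +0.1130, 0)
  M2 = (+0.1130, -0.1130, 0)
  M3 = (-0.1130, -0.1130, 0)
rvec = (0.3010, -0.0476, -0.5497), |rvec| = θ = 0.62852 rad = 36.012°
Rodrigues: sinθ=0.58795, 1−cosθ=0.19110; R = I + sinθ·[k]× + (1−cosθ)·[k]×²:
    [+0.85273 +0.50729 -0.12457]
    [-0.52115 +0.80999 -0.26891]
    [-0.03551 +0.29423 +0.95508]
t = (-0.1003, -0.0867, 1.1470) m
M0: Pc = R·M0+t = (-0.13933, +0.06372, +1.18426); u = 829.7·(-0.13933)/1.18426 + 310.2 = 212.5811, v = 757.5·(+0.06372)/1.18426 + 227.2 = 267.9572
M1: Pc = R·M1+t = (+0.05338, -0.05406, +1.17623); u = 829.7·(+0.05338)/1.17623 + 310.2 = 347.8545, v = 757.5·(-0.05406)/1.17623 + 227.2 = 192.3850
M2: Pc = R·M2+t = (-0.06127, -0.23712, +1.10974); u = 829.7·(-0.06127)/1.10974 + 310.2 = 264.3950, v = 757.5·(-0.23712)/1.10974 + 227.2 = 65.3442
M3: Pc = R·M3+t = (-0.25398, -0.11934, +1.11777); u = 829.7·(-0.25398)/1.11777 + 310.2 = 121.6735, v = 757.5·(-0.11934)/1.11777 + 227.2 = 146.3245

c0=(212.58, 267.96) c1=(347.85, 192.38) c2=(264.40, 65.34) c3=(121.67, 146.32)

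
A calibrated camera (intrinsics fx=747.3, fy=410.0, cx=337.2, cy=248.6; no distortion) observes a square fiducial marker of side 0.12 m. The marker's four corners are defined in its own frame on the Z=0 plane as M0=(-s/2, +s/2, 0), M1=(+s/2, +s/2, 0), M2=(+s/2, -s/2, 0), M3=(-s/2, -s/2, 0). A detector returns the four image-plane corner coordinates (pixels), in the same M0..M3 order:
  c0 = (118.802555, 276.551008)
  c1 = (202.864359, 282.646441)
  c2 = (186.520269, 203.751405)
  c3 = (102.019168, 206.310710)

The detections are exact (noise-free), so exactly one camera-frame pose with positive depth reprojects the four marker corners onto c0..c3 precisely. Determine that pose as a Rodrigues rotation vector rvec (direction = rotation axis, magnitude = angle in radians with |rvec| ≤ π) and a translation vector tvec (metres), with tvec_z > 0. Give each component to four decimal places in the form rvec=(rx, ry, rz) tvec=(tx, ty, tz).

rvec=(0.1767, 0.6905, -0.0266) tvec=(-0.1635, -0.0093, 0.6535)

Intrinsics K: fx=747.3, fy=410.0, cx=337.2, cy=248.6
Marker side s = 0.12 m; corners in marker frame (Z=0):
  M0 = (-0.0600, +0.0600, 0)
  M1 = (+0.0600, +0.0600, 0)
  M2 = (+0.0600, -0.0600, 0)
  M3 = (-0.0600, -0.0600, 0)
Detected image corners:
  c0 = (118.802555, 276.551008) px
  c1 = (202.864359, 282.646441) px
  c2 = (186.520269, 203.751405) px
  c3 = (102.019168, 206.310710) px
Planar DLT: solve 8×8 A·h = b for H (H[2,2]=1):
  H  [+553.92116 +173.92874 +150.20856]
  H  [-220.47659 +676.14293 +242.78813]
  H  [-0.97278 +0.23461 +1.00000]
B = K⁻¹H; ‖b₁‖=1.530297, ‖b₂‖=1.530297; λ = 2/(‖b₁‖+‖b₂‖) = 0.653468, sign → tz>0 ⇒ λ=+0.653468
r₁ = λ·B[:,0] = (+0.77120,+0.03404,-0.63568); r₂ = λ·B[:,1] = (+0.08291,+0.98469,+0.15331)
r₃ = r₁×r₂ = (+0.63117,-0.17094,+0.75658); SVD([r₁ r₂ r₃]) → R = UVᵀ:
  R  [+0.77120 +0.08291 +0.63117]
  R  [+0.03404 +0.98469 -0.17094]
  R  [-0.63568 +0.15331 +0.75658]
t = (-0.16351, -0.00926, +0.65347) m
tr R = 2.512474; θ = arccos((tr R − 1)/2) = 0.713254 rad = 40.866°
axis k = ((R−Rᵀ)₃₂, (R−Rᵀ)₁₃, (R−Rᵀ)₂₁) / (2 sinθ) = (+0.247787, +0.968094, -0.037349)
rvec = θ·k = (+0.176735, +0.690497, -0.026639)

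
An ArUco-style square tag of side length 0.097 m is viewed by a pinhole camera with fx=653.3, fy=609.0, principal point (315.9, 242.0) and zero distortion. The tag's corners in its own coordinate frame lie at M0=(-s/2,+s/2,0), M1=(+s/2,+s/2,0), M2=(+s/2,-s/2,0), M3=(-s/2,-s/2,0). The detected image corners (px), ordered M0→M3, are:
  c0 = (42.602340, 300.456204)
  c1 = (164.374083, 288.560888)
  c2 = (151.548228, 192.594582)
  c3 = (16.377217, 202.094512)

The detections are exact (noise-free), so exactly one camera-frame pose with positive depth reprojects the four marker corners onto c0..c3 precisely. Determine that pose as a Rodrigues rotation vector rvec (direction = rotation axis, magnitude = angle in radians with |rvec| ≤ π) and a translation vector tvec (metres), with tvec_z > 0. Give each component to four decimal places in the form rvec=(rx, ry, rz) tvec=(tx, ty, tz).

Intrinsics K: fx=653.3, fy=609.0, cx=315.9, cy=242.0
Marker side s = 0.097 m; corners in marker frame (Z=0):
  M0 = (-0.0485, +0.0485, 0)
  M1 = (+0.0485, +0.0485, 0)
  M2 = (+0.0485, -0.0485, 0)
  M3 = (-0.0485, -0.0485, 0)
Detected image corners:
  c0 = (42.602340, 300.456204) px
  c1 = (164.374083, 288.560888) px
  c2 = (151.548228, 192.594582) px
  c3 = (16.377217, 202.094512) px
Planar DLT: solve 8×8 A·h = b for H (H[2,2]=1):
  H  [+1355.37342 +295.62378 +95.34973]
  H  [-20.78648 +1252.20483 +248.23378]
  H  [+0.36641 +1.01955 +1.00000]
B = K⁻¹H; ‖b₁‖=1.940876, ‖b₂‖=1.940876; λ = 2/(‖b₁‖+‖b₂‖) = 0.515231, sign → tz>0 ⇒ λ=+0.515231
r₁ = λ·B[:,0] = (+0.97764,-0.09260,+0.18878); r₂ = λ·B[:,1] = (-0.02086,+0.85066,+0.52530)
r₃ = r₁×r₂ = (-0.20924,-0.51750,+0.82971); SVD([r₁ r₂ r₃]) → R = UVᵀ:
  R  [+0.97764 -0.02086 -0.20924]
  R  [-0.09260 +0.85066 -0.51750]
  R  [+0.18878 +0.52530 +0.82971]
t = (-0.17394, +0.00527, +0.51523) m
tr R = 2.658013; θ = arccos((tr R − 1)/2) = 0.593468 rad = 34.003°
axis k = ((R−Rᵀ)₃₂, (R−Rᵀ)₁₃, (R−Rᵀ)₂₁) / (2 sinθ) = (+0.932336, -0.355857, -0.064143)
rvec = θ·k = (+0.553312, -0.211190, -0.038067)

rvec=(0.5533, -0.2112, -0.0381) tvec=(-0.1739, 0.0053, 0.5152)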